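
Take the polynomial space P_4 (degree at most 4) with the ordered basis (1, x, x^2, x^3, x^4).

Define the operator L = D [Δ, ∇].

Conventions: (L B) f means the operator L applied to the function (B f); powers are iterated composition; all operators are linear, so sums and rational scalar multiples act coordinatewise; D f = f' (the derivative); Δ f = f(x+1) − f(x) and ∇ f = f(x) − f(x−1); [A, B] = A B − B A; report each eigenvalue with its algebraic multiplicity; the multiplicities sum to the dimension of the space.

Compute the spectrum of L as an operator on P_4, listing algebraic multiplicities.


λ = 0 (multiplicity 5)

image of 1: 0
image of x: 0
image of x^2: 0
image of x^3: 0
image of x^4: 0
the matrix is upper triangular; its diagonal is (0, 0, 0, 0, 0)
for a triangular matrix the eigenvalues are the diagonal entries, with algebraic multiplicity their repetition count


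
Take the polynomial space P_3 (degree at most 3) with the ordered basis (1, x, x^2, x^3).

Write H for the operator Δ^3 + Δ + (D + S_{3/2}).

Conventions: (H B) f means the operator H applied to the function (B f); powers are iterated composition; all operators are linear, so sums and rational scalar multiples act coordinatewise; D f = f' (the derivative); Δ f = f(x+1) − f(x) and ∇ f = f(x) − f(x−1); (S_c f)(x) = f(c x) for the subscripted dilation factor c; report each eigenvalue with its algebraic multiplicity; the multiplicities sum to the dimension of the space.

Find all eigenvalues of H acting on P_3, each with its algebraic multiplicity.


image of 1: 1
image of x: (3/2)x + 2
image of x^2: (9/4)x^2 + 4x + 1
image of x^3: (27/8)x^3 + 6x^2 + 3x + 7
the matrix is upper triangular; its diagonal is (1, 3/2, 9/4, 27/8)
for a triangular matrix the eigenvalues are the diagonal entries, with algebraic multiplicity their repetition count

λ = 1 (multiplicity 1), λ = 3/2 (multiplicity 1), λ = 9/4 (multiplicity 1), λ = 27/8 (multiplicity 1)


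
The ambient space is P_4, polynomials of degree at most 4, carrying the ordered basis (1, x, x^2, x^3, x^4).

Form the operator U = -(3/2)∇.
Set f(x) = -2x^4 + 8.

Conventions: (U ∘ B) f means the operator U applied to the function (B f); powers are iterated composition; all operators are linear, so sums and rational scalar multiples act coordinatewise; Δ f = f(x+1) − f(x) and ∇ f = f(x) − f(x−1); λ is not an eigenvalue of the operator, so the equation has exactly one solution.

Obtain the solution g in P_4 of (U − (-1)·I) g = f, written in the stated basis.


write g with unknown coordinates in the stated basis and equate coefficients in (U − (-1)·I) g = f
solving from the highest basis element down gives g = -2x^4 - 12x^3 - 36x^2 - 66x - 52
check: U g = 12x^3 + 36x^2 + 66x + 60
so U g − (-1)·g = -2x^4 + 8 = f ✓

g(x) = -2x^4 - 12x^3 - 36x^2 - 66x - 52


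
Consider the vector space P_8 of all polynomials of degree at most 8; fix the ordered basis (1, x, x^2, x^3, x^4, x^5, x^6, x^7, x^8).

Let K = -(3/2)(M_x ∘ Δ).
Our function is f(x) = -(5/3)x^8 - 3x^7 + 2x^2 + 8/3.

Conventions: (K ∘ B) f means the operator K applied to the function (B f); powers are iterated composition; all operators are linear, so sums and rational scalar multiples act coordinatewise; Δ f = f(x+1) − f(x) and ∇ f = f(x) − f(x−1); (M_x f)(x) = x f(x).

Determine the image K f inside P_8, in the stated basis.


Δ f = -(40/3)x^7 - (203/3)x^6 - (469/3)x^5 - (665/3)x^4 - (595/3)x^3 - (329/3)x^2 - (91/3)x - 8/3
M_x Δ f = -(40/3)x^8 - (203/3)x^7 - (469/3)x^6 - (665/3)x^5 - (595/3)x^4 - (329/3)x^3 - (91/3)x^2 - (8/3)x
(-(3/2)(M_x ∘ Δ)) f = 20x^8 + (203/2)x^7 + (469/2)x^6 + (665/2)x^5 + (595/2)x^4 + (329/2)x^3 + (91/2)x^2 + 4x

the result is g(x) = 20x^8 + (203/2)x^7 + (469/2)x^6 + (665/2)x^5 + (595/2)x^4 + (329/2)x^3 + (91/2)x^2 + 4x


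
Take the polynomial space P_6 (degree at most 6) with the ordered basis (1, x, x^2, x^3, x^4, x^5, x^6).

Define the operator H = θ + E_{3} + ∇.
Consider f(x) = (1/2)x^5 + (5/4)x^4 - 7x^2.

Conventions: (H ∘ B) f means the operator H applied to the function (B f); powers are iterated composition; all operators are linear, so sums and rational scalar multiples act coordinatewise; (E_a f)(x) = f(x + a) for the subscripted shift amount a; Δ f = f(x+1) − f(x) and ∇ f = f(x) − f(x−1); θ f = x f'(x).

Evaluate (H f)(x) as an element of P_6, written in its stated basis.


the image equals g(x) = 3x^5 + (65/4)x^4 + 60x^3 + 179x^2 + 284x + 166

θ f = (5/2)x^5 + 5x^4 - 14x^2
E_{3} f = (1/2)x^5 + (35/4)x^4 + 60x^3 + (391/2)x^2 + (591/2)x + 639/4
∇ f = (5/2)x^4 - (5/2)x^2 - (23/2)x + 25/4
(θ + E_{3} + ∇) f = 3x^5 + (65/4)x^4 + 60x^3 + 179x^2 + 284x + 166


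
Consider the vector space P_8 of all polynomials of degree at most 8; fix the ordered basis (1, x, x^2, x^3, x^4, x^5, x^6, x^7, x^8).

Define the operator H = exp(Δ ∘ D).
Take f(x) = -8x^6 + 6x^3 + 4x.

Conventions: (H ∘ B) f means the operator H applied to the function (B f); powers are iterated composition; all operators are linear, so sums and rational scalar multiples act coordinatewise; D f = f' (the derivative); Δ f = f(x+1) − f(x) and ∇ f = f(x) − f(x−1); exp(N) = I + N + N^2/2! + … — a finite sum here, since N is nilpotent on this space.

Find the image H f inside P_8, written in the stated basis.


the result is g(x) = -8x^6 - 240x^4 - 474x^3 - 1920x^2 - 3080x - 2670

order-1 term: -240x^4 - 480x^3 - 480x^2 - 204x - 30
order-2 term: -1440x^2 - 2880x - 1680
order-3 term: -960
the series for exp(Δ ∘ D) f terminates at order 3
exp(Δ ∘ D) f = -8x^6 - 240x^4 - 474x^3 - 1920x^2 - 3080x - 2670


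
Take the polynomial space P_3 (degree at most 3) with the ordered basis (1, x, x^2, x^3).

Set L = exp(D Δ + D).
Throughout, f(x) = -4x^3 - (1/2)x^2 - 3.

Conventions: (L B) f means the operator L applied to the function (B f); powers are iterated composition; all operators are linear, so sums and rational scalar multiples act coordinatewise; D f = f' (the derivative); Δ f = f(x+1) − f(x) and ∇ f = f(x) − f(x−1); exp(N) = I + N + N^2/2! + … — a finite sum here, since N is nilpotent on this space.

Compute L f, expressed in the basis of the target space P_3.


order-1 term: -12x^2 - 25x - 13
order-2 term: -12x - 49/2
order-3 term: -4
the series for exp(D Δ + D) f terminates at order 3
exp(D Δ + D) f = -4x^3 - (25/2)x^2 - 37x - 89/2

g(x) = -4x^3 - (25/2)x^2 - 37x - 89/2


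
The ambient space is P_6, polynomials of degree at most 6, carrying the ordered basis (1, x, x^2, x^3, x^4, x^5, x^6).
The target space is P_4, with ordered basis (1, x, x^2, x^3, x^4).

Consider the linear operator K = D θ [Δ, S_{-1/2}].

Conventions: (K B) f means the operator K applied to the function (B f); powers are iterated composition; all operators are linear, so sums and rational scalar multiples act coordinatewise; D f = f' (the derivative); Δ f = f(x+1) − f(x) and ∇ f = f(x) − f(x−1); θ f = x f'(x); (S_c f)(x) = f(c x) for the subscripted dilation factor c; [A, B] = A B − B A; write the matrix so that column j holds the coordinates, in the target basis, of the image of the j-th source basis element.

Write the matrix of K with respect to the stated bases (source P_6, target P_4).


the matrix is [[0, 0, 3/2, 9/8, 9/4, 75/32, 99/32]; [0, 0, 0, -9/2, -9/2, -45/4, -225/16]; [0, 0, 0, 0, 27/4, 135/16, 405/16]; [0, 0, 0, 0, 0, -15/2, -45/4]; [0, 0, 0, 0, 0, 0, 225/32]] (rows listed top to bottom)

image of 1: 0
image of x: 0
image of x^2: 3/2
image of x^3: -(9/2)x + 9/8
image of x^4: (27/4)x^2 - (9/2)x + 9/4
image of x^5: -(15/2)x^3 + (135/16)x^2 - (45/4)x + 75/32
image of x^6: (225/32)x^4 - (45/4)x^3 + (405/16)x^2 - (225/16)x + 99/32
each image's coordinates form column j of the matrix


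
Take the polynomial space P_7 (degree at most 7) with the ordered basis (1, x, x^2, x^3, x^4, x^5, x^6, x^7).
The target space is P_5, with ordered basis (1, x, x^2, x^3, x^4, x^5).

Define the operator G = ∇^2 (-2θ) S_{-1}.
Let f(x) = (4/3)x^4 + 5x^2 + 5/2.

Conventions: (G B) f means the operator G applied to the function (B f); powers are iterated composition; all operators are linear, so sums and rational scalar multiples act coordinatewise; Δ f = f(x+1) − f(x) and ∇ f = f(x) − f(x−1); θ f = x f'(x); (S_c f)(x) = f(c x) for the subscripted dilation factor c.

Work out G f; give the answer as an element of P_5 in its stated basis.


S_{-1} f = (4/3)x^4 + 5x^2 + 5/2
θ S_{-1} f = (16/3)x^4 + 10x^2
(-2θ) S_{-1} f = -(32/3)x^4 - 20x^2
∇ (-2θ) S_{-1} f = -(128/3)x^3 + 64x^2 - (248/3)x + 92/3
∇ ∇ (-2θ) S_{-1} f = -128x^2 + 256x - 568/3

the result is g(x) = -128x^2 + 256x - 568/3


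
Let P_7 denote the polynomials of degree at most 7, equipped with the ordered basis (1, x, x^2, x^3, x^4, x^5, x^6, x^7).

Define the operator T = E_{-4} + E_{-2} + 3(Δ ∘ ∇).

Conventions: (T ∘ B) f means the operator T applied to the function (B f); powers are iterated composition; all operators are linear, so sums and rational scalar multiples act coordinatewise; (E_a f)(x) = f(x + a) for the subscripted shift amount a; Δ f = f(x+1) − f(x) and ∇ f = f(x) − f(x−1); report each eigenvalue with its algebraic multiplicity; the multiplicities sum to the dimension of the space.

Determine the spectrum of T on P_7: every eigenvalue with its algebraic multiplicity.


λ = 2 (multiplicity 8)

image of 1: 2
image of x: 2x - 6
image of x^2: 2x^2 - 12x + 26
image of x^3: 2x^3 - 18x^2 + 78x - 72
image of x^4: 2x^4 - 24x^3 + 156x^2 - 288x + 278
image of x^5: 2x^5 - 30x^4 + 260x^3 - 720x^2 + 1390x - 1056
image of x^6: 2x^6 - 36x^5 + 390x^4 - 1440x^3 + 4170x^2 - 6336x + 4166
image of x^7: 2x^7 - 42x^6 + 546x^5 - 2520x^4 + 9730x^3 - 22176x^2 + 29162x - 16512
the matrix is upper triangular; its diagonal is (2, 2, 2, 2, 2, 2, 2, 2)
for a triangular matrix the eigenvalues are the diagonal entries, with algebraic multiplicity their repetition count


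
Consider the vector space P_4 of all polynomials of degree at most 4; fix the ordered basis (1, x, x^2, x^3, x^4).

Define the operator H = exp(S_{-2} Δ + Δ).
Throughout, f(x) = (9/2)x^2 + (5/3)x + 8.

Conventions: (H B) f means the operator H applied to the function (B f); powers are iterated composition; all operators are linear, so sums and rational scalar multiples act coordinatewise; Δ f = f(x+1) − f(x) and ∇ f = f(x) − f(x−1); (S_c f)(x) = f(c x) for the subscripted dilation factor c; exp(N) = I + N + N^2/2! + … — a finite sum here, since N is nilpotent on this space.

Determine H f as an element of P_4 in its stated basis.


the image equals g(x) = (9/2)x^2 - (22/3)x + 34/3

order-1 term: -9x + 37/3
order-2 term: -9
the series for exp(S_{-2} Δ + Δ) f terminates at order 2
exp(S_{-2} Δ + Δ) f = (9/2)x^2 - (22/3)x + 34/3


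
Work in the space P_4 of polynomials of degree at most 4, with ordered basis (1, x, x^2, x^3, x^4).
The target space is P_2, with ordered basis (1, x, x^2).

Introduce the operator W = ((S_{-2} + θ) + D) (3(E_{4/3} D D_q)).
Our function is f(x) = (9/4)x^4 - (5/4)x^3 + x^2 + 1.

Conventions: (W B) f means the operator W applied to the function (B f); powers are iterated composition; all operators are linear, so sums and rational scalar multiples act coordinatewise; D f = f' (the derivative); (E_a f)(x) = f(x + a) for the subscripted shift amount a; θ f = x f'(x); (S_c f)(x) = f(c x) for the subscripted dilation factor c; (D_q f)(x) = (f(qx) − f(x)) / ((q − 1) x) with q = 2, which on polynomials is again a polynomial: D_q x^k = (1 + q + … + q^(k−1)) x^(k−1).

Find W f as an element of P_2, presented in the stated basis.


D_q f = (135/4)x^3 - (35/4)x^2 + 3x
D D_q f = (405/4)x^2 - (35/2)x + 3
E_{4/3} D D_q f = (405/4)x^2 + (505/2)x + 479/3
(3(E_{4/3} D D_q)) f = (1215/4)x^2 + (1515/2)x + 479
S_{-2} (3(E_{4/3} D D_q)) f = 1215x^2 - 1515x + 479
θ (3(E_{4/3} D D_q)) f = (1215/2)x^2 + (1515/2)x
(S_{-2} + θ) (3(E_{4/3} D D_q)) f = (3645/2)x^2 - (1515/2)x + 479
D (3(E_{4/3} D D_q)) f = (1215/2)x + 1515/2
((S_{-2} + θ) + D) (3(E_{4/3} D D_q)) f = (3645/2)x^2 - 150x + 2473/2

the result is g(x) = (3645/2)x^2 - 150x + 2473/2


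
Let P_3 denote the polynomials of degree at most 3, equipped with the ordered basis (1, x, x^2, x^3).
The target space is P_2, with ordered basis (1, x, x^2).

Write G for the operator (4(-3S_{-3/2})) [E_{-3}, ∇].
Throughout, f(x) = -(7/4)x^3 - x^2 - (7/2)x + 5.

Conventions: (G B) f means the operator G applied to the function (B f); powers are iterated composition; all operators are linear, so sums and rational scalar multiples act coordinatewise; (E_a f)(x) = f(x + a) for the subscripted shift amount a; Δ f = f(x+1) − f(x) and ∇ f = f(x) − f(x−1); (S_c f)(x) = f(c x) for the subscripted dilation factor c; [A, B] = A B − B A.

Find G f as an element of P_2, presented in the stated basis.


the image equals g(x) = 0

∇ f = -(21/4)x^2 + (13/4)x - 17/4
E_{-3} ∇ f = -(21/4)x^2 + (139/4)x - 245/4
E_{-3} f = -(7/4)x^3 + (59/4)x^2 - (179/4)x + 215/4
∇ E_{-3} f = -(21/4)x^2 + (139/4)x - 245/4
[E_{-3}, ∇] f = 0
S_{-3/2} [E_{-3}, ∇] f = 0
(-3S_{-3/2}) [E_{-3}, ∇] f = 0
(4(-3S_{-3/2})) [E_{-3}, ∇] f = 0


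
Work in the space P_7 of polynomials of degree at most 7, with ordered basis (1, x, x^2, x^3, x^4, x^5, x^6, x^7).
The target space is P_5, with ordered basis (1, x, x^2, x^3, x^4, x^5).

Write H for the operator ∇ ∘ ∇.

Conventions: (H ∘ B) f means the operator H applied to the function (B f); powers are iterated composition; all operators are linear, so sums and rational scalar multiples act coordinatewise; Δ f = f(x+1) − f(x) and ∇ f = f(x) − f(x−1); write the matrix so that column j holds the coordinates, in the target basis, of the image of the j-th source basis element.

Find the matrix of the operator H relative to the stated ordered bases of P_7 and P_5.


the matrix is [[0, 0, 2, -6, 14, -30, 62, -126]; [0, 0, 0, 6, -24, 70, -180, 434]; [0, 0, 0, 0, 12, -60, 210, -630]; [0, 0, 0, 0, 0, 20, -120, 490]; [0, 0, 0, 0, 0, 0, 30, -210]; [0, 0, 0, 0, 0, 0, 0, 42]] (rows listed top to bottom)

image of 1: 0
image of x: 0
image of x^2: 2
image of x^3: 6x - 6
image of x^4: 12x^2 - 24x + 14
image of x^5: 20x^3 - 60x^2 + 70x - 30
image of x^6: 30x^4 - 120x^3 + 210x^2 - 180x + 62
image of x^7: 42x^5 - 210x^4 + 490x^3 - 630x^2 + 434x - 126
each image's coordinates form column j of the matrix


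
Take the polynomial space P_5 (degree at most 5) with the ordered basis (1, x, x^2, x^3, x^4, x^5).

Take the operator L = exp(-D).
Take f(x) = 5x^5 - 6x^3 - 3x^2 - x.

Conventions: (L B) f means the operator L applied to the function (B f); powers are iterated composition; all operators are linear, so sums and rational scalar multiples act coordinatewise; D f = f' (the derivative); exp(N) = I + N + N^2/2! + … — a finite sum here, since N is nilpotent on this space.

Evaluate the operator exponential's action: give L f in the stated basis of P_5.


the image equals g(x) = 5x^5 - 25x^4 + 44x^3 - 35x^2 + 12x - 1

order-1 term: -25x^4 + 18x^2 + 6x + 1
order-2 term: 50x^3 - 18x - 3
order-3 term: -50x^2 + 6
order-4 term: 25x
order-5 term: -5
the series for exp(-D) f terminates at order 5
exp(-D) f = 5x^5 - 25x^4 + 44x^3 - 35x^2 + 12x - 1


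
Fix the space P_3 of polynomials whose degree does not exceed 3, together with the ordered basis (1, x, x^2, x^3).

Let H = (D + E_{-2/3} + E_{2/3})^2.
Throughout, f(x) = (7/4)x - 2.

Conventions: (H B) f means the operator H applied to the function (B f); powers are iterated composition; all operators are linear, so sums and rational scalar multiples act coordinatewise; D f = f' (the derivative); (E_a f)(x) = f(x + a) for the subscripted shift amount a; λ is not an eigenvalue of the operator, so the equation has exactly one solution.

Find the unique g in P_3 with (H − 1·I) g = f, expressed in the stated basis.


write g with unknown coordinates in the stated basis and equate coefficients in (H − 1·I) g = f
solving from the highest basis element down gives g = (7/12)x - 13/9
check: H g = (7/3)x - 31/9
so H g − 1·g = (7/4)x - 2 = f ✓

g(x) = (7/12)x - 13/9


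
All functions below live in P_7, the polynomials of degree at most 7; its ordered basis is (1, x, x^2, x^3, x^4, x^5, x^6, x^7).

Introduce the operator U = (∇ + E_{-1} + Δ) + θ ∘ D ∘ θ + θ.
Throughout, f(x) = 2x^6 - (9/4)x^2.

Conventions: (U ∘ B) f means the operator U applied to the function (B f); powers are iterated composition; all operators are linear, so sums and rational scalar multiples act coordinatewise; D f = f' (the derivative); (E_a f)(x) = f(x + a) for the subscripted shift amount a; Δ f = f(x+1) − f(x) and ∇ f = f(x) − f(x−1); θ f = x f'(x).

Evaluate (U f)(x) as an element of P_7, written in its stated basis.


∇ f = 12x^5 - 30x^4 + 40x^3 - 30x^2 + (15/2)x + 1/4
E_{-1} f = 2x^6 - 12x^5 + 30x^4 - 40x^3 + (111/4)x^2 - (15/2)x - 1/4
Δ f = 12x^5 + 30x^4 + 40x^3 + 30x^2 + (15/2)x - 1/4
(∇ + E_{-1} + Δ) f = 2x^6 + 12x^5 + 30x^4 + 40x^3 + (111/4)x^2 + (15/2)x - 1/4
θ f = 12x^6 - (9/2)x^2
D θ f = 72x^5 - 9x
θ D θ f = 360x^5 - 9x
θ f = 12x^6 - (9/2)x^2
((∇ + E_{-1} + Δ) + θ ∘ D ∘ θ + θ) f = 14x^6 + 372x^5 + 30x^4 + 40x^3 + (93/4)x^2 - (3/2)x - 1/4

g(x) = 14x^6 + 372x^5 + 30x^4 + 40x^3 + (93/4)x^2 - (3/2)x - 1/4


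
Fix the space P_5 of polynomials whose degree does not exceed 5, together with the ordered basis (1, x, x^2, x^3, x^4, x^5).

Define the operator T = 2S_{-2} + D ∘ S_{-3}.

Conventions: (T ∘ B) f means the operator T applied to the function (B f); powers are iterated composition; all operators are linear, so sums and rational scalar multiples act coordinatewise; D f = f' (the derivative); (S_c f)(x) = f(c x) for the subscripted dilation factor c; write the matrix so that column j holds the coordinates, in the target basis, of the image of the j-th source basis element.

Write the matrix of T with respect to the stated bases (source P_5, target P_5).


image of 1: 2
image of x: -4x - 3
image of x^2: 8x^2 + 18x
image of x^3: -16x^3 - 81x^2
image of x^4: 32x^4 + 324x^3
image of x^5: -64x^5 - 1215x^4
each image's coordinates form column j of the matrix

the matrix is [[2, -3, 0, 0, 0, 0]; [0, -4, 18, 0, 0, 0]; [0, 0, 8, -81, 0, 0]; [0, 0, 0, -16, 324, 0]; [0, 0, 0, 0, 32, -1215]; [0, 0, 0, 0, 0, -64]] (rows listed top to bottom)


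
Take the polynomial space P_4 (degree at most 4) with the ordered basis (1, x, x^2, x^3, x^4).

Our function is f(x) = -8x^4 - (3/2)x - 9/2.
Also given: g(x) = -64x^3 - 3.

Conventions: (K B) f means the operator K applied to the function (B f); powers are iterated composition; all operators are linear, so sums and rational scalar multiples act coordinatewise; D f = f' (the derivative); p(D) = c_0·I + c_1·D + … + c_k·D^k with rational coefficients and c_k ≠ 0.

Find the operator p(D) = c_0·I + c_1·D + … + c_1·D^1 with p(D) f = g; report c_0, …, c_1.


p(D) = 2·D, i.e. c_0 = 0, c_1 = 2

D^0 f = -8x^4 - (3/2)x - 9/2
D^1 f = -32x^3 - 3/2
matching coefficients of g against c_0 f + c_1 Df + … from the top degree down determines the c_i
solution: c_0 = 0, c_1 = 2


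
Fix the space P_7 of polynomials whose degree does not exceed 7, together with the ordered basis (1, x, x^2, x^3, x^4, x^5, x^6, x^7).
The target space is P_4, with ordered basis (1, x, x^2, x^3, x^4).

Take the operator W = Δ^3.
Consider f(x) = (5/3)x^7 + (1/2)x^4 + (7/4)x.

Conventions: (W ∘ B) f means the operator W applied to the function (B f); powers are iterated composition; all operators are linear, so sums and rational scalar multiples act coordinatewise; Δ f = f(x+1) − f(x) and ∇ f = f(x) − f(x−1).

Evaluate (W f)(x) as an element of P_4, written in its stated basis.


Δ f = (35/3)x^6 + 35x^5 + (175/3)x^4 + (181/3)x^3 + 38x^2 + (41/3)x + 47/12
Δ Δ f = 70x^5 + 350x^4 + (2450/3)x^3 + 1056x^2 + (2206/3)x + 217
Δ Δ Δ f = 350x^4 + 2100x^3 + 5250x^2 + 6312x + 3028

g(x) = 350x^4 + 2100x^3 + 5250x^2 + 6312x + 3028


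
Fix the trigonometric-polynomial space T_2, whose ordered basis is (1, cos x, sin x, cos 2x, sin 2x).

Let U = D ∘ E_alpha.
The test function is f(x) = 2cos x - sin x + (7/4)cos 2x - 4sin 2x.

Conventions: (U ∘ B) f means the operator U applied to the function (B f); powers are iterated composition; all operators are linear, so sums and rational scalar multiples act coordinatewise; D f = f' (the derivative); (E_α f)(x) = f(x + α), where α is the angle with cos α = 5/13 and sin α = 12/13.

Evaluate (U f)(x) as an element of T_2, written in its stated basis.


the image equals g(x) = -(29/13)cos x + (2/13)sin x + (532/169)cos 2x + (2753/338)sin 2x

E_alpha f = -(2/13)cos x - (29/13)sin x - (2753/676)cos 2x + (266/169)sin 2x
D E_alpha f = -(29/13)cos x + (2/13)sin x + (532/169)cos 2x + (2753/338)sin 2x


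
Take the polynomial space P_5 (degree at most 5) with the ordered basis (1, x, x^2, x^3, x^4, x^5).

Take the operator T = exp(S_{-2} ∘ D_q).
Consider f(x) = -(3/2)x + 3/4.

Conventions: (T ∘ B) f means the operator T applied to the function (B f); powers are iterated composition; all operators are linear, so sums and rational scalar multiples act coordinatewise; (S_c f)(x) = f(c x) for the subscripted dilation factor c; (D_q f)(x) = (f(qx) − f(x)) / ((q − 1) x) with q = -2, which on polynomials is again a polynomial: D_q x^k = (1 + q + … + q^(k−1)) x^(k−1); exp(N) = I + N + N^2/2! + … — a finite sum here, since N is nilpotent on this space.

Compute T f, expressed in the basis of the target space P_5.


g(x) = -(3/2)x - 3/4

order-1 term: -3/2
the series for exp(S_{-2} ∘ D_q) f terminates at order 1
exp(S_{-2} ∘ D_q) f = -(3/2)x - 3/4


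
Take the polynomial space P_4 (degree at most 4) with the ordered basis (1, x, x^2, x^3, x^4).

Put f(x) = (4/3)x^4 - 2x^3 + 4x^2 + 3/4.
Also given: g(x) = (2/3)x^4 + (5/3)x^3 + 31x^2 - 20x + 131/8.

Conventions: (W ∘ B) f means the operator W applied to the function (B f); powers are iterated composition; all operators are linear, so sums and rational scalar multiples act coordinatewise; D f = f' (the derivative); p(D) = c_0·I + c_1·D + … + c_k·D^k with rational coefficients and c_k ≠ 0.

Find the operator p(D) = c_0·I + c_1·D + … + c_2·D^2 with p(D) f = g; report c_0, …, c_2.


c_0 = 1/2, c_1 = 1/2, c_2 = 2

D^0 f = (4/3)x^4 - 2x^3 + 4x^2 + 3/4
D^1 f = (16/3)x^3 - 6x^2 + 8x
D^2 f = 16x^2 - 12x + 8
matching coefficients of g against c_0 f + c_1 Df + … from the top degree down determines the c_i
solution: c_0 = 1/2, c_1 = 1/2, c_2 = 2


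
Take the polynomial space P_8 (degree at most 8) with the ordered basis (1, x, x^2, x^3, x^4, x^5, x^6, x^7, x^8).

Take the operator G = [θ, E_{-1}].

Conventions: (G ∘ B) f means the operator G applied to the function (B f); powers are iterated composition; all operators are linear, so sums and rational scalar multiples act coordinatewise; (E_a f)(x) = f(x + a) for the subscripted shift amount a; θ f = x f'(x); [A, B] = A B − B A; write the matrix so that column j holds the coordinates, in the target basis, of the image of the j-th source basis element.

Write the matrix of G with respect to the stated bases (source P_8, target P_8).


image of 1: 0
image of x: 1
image of x^2: 2x - 2
image of x^3: 3x^2 - 6x + 3
image of x^4: 4x^3 - 12x^2 + 12x - 4
image of x^5: 5x^4 - 20x^3 + 30x^2 - 20x + 5
image of x^6: 6x^5 - 30x^4 + 60x^3 - 60x^2 + 30x - 6
image of x^7: 7x^6 - 42x^5 + 105x^4 - 140x^3 + 105x^2 - 42x + 7
image of x^8: 8x^7 - 56x^6 + 168x^5 - 280x^4 + 280x^3 - 168x^2 + 56x - 8
each image's coordinates form column j of the matrix

the matrix is [[0, 1, -2, 3, -4, 5, -6, 7, -8]; [0, 0, 2, -6, 12, -20, 30, -42, 56]; [0, 0, 0, 3, -12, 30, -60, 105, -168]; [0, 0, 0, 0, 4, -20, 60, -140, 280]; [0, 0, 0, 0, 0, 5, -30, 105, -280]; [0, 0, 0, 0, 0, 0, 6, -42, 168]; [0, 0, 0, 0, 0, 0, 0, 7, -56]; [0, 0, 0, 0, 0, 0, 0, 0, 8]; [0, 0, 0, 0, 0, 0, 0, 0, 0]] (rows listed top to bottom)


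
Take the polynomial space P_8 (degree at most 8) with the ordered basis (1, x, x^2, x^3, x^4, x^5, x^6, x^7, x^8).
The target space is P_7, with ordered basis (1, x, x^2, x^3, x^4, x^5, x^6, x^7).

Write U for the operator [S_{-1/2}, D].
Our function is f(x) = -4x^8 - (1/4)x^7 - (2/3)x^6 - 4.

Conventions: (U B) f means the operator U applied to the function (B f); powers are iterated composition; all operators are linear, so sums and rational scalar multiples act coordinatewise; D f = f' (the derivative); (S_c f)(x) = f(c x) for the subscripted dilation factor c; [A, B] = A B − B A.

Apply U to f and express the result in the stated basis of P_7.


g(x) = (3/8)x^7 - (21/512)x^6 + (3/16)x^5

D f = -32x^7 - (7/4)x^6 - 4x^5
S_{-1/2} D f = (1/4)x^7 - (7/256)x^6 + (1/8)x^5
S_{-1/2} f = -(1/64)x^8 + (1/512)x^7 - (1/96)x^6 - 4
D S_{-1/2} f = -(1/8)x^7 + (7/512)x^6 - (1/16)x^5
[S_{-1/2}, D] f = (3/8)x^7 - (21/512)x^6 + (3/16)x^5


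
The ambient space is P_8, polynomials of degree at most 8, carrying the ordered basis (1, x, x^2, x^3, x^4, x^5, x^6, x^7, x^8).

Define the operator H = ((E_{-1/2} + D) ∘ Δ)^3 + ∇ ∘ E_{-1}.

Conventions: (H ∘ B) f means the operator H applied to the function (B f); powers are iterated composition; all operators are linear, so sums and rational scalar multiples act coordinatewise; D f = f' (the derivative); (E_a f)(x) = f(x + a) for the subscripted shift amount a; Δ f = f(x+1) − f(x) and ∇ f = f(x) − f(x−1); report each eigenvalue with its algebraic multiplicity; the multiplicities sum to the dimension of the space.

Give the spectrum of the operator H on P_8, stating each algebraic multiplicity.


λ = 0 (multiplicity 9)

image of 1: 0
image of x: 1
image of x^2: 2x - 3
image of x^3: 3x^2 - 9x + 13
image of x^4: 4x^3 - 18x^2 + 52x + 57
image of x^5: 5x^4 - 30x^3 + 130x^2 + 285x + 586
image of x^6: 6x^5 - 45x^4 + 260x^3 + 855x^2 + 3516x + 3357
image of x^7: 7x^6 - 63x^5 + 455x^4 + 1995x^3 + 12306x^2 + 23499x + 147449/8
image of x^8: 8x^7 - 84x^6 + 728x^5 + 3990x^4 + 32816x^3 + 93996x^2 + 147449x + 88449
the matrix is upper triangular; its diagonal is (0, 0, 0, 0, 0, 0, 0, 0, 0)
for a triangular matrix the eigenvalues are the diagonal entries, with algebraic multiplicity their repetition count


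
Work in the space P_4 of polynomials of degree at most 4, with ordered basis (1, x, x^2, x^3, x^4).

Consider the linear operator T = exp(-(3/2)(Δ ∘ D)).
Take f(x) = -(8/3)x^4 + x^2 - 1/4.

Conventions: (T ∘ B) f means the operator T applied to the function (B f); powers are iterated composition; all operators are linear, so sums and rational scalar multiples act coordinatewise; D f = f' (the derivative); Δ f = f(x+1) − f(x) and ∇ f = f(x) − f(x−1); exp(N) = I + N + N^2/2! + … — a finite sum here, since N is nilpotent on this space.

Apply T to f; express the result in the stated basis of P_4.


the result is g(x) = -(8/3)x^4 + 49x^2 + 48x - 237/4

order-1 term: 48x^2 + 48x + 13
order-2 term: -72
the series for exp(-(3/2)(Δ ∘ D)) f terminates at order 2
exp(-(3/2)(Δ ∘ D)) f = -(8/3)x^4 + 49x^2 + 48x - 237/4


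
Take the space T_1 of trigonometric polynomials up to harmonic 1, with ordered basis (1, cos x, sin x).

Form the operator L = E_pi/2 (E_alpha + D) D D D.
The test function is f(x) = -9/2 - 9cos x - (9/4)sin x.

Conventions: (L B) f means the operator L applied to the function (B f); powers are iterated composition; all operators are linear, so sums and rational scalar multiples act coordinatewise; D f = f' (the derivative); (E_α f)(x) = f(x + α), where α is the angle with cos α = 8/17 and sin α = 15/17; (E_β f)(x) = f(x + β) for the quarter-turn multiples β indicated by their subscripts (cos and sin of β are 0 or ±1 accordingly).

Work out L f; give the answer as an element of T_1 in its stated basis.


the image equals g(x) = -(144/17)cos x + (270/17)sin x

D f = -(9/4)cos x + 9sin x
D D f = 9cos x + (9/4)sin x
D (D D) f = (9/4)cos x - 9sin x
E_alpha (D D D) f = -(117/17)cos x - (423/68)sin x
D (D D D) f = -9cos x - (9/4)sin x
(E_alpha + D) (D D D) f = -(270/17)cos x - (144/17)sin x
E_pi/2 (E_alpha + D) (D D D) f = -(144/17)cos x + (270/17)sin x


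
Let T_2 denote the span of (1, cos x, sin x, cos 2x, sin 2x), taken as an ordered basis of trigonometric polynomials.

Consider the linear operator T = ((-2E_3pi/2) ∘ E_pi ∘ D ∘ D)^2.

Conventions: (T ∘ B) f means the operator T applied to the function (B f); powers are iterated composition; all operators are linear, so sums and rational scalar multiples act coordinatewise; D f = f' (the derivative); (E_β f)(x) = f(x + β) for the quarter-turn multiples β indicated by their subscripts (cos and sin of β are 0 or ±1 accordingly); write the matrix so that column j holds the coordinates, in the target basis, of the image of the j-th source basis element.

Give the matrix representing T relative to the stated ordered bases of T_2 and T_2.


image of 1: 0
image of cos x: -4cos x
image of sin x: -4sin x
image of cos 2x: 64cos 2x
image of sin 2x: 64sin 2x
each image's coordinates form column j of the matrix

the matrix is [[0, 0, 0, 0, 0]; [0, -4, 0, 0, 0]; [0, 0, -4, 0, 0]; [0, 0, 0, 64, 0]; [0, 0, 0, 0, 64]] (rows listed top to bottom)


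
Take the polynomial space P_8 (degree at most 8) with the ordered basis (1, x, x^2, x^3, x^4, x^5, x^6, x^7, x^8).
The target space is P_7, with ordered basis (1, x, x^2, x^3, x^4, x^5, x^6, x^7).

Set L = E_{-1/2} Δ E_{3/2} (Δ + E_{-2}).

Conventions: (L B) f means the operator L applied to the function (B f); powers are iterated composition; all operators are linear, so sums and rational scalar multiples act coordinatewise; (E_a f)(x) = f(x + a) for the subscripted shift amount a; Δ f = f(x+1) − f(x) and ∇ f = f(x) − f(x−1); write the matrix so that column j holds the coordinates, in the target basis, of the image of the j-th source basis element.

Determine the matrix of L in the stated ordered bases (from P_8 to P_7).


image of 1: 0
image of x: 1
image of x^2: 2x + 1
image of x^3: 3x^2 + 3x + 13
image of x^4: 4x^3 + 6x^2 + 52x + 49
image of x^5: 5x^4 + 10x^3 + 130x^2 + 245x + 181
image of x^6: 6x^5 + 15x^4 + 260x^3 + 735x^2 + 1086x + 601
image of x^7: 7x^6 + 21x^5 + 455x^4 + 1715x^3 + 3801x^2 + 4207x + 1933
image of x^8: 8x^7 + 28x^6 + 728x^5 + 3430x^4 + 10136x^3 + 16828x^2 + 15464x + 6049
each image's coordinates form column j of the matrix

the matrix is [[0, 1, 1, 13, 49, 181, 601, 1933, 6049]; [0, 0, 2, 3, 52, 245, 1086, 4207, 15464]; [0, 0, 0, 3, 6, 130, 735, 3801, 16828]; [0, 0, 0, 0, 4, 10, 260, 1715, 10136]; [0, 0, 0, 0, 0, 5, 15, 455, 3430]; [0, 0, 0, 0, 0, 0, 6, 21, 728]; [0, 0, 0, 0, 0, 0, 0, 7, 28]; [0, 0, 0, 0, 0, 0, 0, 0, 8]] (rows listed top to bottom)


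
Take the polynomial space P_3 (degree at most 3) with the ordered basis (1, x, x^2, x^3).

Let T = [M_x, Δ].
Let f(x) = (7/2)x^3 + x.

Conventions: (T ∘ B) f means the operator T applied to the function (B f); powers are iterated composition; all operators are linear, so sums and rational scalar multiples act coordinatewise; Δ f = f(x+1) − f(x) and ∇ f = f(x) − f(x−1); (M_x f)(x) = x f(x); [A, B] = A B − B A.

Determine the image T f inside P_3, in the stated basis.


Δ f = (21/2)x^2 + (21/2)x + 9/2
M_x Δ f = (21/2)x^3 + (21/2)x^2 + (9/2)x
M_x f = (7/2)x^4 + x^2
Δ M_x f = 14x^3 + 21x^2 + 16x + 9/2
[M_x, Δ] f = -(7/2)x^3 - (21/2)x^2 - (23/2)x - 9/2

g(x) = -(7/2)x^3 - (21/2)x^2 - (23/2)x - 9/2


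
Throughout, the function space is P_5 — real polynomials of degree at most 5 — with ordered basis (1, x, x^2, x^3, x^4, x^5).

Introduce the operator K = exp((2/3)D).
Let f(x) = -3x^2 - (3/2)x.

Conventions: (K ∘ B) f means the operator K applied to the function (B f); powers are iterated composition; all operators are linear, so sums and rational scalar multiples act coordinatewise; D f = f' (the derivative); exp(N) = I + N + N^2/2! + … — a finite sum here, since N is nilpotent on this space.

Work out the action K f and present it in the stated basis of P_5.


the image equals g(x) = -3x^2 - (11/2)x - 7/3

order-1 term: -4x - 1
order-2 term: -4/3
the series for exp((2/3)D) f terminates at order 2
exp((2/3)D) f = -3x^2 - (11/2)x - 7/3


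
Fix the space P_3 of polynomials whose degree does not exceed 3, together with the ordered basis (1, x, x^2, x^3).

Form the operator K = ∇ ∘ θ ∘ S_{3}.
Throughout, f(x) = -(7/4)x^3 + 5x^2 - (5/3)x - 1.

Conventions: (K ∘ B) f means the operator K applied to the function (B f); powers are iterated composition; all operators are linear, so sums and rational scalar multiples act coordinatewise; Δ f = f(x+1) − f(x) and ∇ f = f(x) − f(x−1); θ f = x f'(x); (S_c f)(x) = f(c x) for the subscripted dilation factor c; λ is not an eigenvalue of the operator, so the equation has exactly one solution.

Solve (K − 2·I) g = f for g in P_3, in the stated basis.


write g with unknown coordinates in the stated basis and equate coefficients in (K − 2·I) g = f
solving from the highest basis element down gives g = (7/8)x^3 + (1661/16)x^2 + (84631/48)x + 55883/32
check: K g = (1701/8)x^2 + (28197/8)x + 55867/16
so K g − 2·g = -(7/4)x^3 + 5x^2 - (5/3)x - 1 = f ✓

the image equals g(x) = (7/8)x^3 + (1661/16)x^2 + (84631/48)x + 55883/32


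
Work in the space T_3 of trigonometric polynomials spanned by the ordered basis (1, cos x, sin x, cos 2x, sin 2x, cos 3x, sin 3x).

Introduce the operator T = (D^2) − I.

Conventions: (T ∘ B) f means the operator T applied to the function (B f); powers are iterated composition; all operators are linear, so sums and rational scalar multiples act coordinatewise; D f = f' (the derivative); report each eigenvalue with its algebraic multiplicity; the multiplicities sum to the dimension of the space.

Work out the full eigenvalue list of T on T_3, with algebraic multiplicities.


image of 1: -1
image of cos x: -2cos x
image of sin x: -2sin x
image of cos 2x: -5cos 2x
image of sin 2x: -5sin 2x
image of cos 3x: -10cos 3x
image of sin 3x: -10sin 3x
the matrix is diagonal; its diagonal is (-1, -2, -2, -5, -5, -10, -10)
for a triangular matrix the eigenvalues are the diagonal entries, with algebraic multiplicity their repetition count

λ = -10 (multiplicity 2), λ = -5 (multiplicity 2), λ = -2 (multiplicity 2), λ = -1 (multiplicity 1)


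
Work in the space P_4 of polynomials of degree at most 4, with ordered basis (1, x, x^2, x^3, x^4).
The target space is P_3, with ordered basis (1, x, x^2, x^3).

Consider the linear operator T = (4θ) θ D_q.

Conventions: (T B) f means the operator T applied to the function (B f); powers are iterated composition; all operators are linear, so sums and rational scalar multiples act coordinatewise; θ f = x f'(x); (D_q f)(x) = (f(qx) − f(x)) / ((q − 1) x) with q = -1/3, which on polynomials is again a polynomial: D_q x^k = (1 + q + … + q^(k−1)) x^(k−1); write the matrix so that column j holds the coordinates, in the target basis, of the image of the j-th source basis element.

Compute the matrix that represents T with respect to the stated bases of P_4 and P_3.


the matrix is [[0, 0, 0, 0, 0]; [0, 0, 8/3, 0, 0]; [0, 0, 0, 112/9, 0]; [0, 0, 0, 0, 80/3]] (rows listed top to bottom)

image of 1: 0
image of x: 0
image of x^2: (8/3)x
image of x^3: (112/9)x^2
image of x^4: (80/3)x^3
each image's coordinates form column j of the matrix


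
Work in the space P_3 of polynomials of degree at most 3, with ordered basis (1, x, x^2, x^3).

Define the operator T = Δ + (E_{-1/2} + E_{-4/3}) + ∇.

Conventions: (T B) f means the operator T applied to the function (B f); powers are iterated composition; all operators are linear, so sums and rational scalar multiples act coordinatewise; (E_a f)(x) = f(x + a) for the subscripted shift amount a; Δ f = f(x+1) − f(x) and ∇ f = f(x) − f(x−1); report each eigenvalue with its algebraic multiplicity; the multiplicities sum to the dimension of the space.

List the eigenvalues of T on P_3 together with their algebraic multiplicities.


image of 1: 2
image of x: 2x + 1/6
image of x^2: 2x^2 + (1/3)x + 73/36
image of x^3: 2x^3 + (1/2)x^2 + (73/12)x - 107/216
the matrix is upper triangular; its diagonal is (2, 2, 2, 2)
for a triangular matrix the eigenvalues are the diagonal entries, with algebraic multiplicity their repetition count

λ = 2 (multiplicity 4)


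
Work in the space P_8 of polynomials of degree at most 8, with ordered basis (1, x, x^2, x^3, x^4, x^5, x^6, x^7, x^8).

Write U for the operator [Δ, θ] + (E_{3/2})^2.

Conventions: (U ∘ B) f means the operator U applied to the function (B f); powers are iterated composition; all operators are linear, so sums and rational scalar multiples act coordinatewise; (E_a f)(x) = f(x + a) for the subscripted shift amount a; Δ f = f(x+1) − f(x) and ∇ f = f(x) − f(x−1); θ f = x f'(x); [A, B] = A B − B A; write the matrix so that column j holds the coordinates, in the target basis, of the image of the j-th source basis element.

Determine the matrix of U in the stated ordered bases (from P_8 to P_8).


image of 1: 1
image of x: x + 4
image of x^2: x^2 + 8x + 11
image of x^3: x^3 + 12x^2 + 33x + 30
image of x^4: x^4 + 16x^3 + 66x^2 + 120x + 85
image of x^5: x^5 + 20x^4 + 110x^3 + 300x^2 + 425x + 248
image of x^6: x^6 + 24x^5 + 165x^4 + 600x^3 + 1275x^2 + 1488x + 735
image of x^7: x^7 + 28x^6 + 231x^5 + 1050x^4 + 2975x^3 + 5208x^2 + 5145x + 2194
image of x^8: x^8 + 32x^7 + 308x^6 + 1680x^5 + 5950x^4 + 13888x^3 + 20580x^2 + 17552x + 6569
each image's coordinates form column j of the matrix

the matrix is [[1, 4, 11, 30, 85, 248, 735, 2194, 6569]; [0, 1, 8, 33, 120, 425, 1488, 5145, 17552]; [0, 0, 1, 12, 66, 300, 1275, 5208, 20580]; [0, 0, 0, 1, 16, 110, 600, 2975, 13888]; [0, 0, 0, 0, 1, 20, 165, 1050, 5950]; [0, 0, 0, 0, 0, 1, 24, 231, 1680]; [0, 0, 0, 0, 0, 0, 1, 28, 308]; [0, 0, 0, 0, 0, 0, 0, 1, 32]; [0, 0, 0, 0, 0, 0, 0, 0, 1]] (rows listed top to bottom)


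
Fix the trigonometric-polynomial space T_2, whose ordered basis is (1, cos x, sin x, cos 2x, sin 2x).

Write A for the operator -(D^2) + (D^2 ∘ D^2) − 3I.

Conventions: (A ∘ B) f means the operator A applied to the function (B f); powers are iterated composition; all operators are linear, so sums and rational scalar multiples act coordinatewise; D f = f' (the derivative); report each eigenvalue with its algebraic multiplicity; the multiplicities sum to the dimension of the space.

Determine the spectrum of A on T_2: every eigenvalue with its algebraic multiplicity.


image of 1: -3
image of cos x: -cos x
image of sin x: -sin x
image of cos 2x: 17cos 2x
image of sin 2x: 17sin 2x
the matrix is diagonal; its diagonal is (-3, -1, -1, 17, 17)
for a triangular matrix the eigenvalues are the diagonal entries, with algebraic multiplicity their repetition count

λ = -3 (multiplicity 1), λ = -1 (multiplicity 2), λ = 17 (multiplicity 2)


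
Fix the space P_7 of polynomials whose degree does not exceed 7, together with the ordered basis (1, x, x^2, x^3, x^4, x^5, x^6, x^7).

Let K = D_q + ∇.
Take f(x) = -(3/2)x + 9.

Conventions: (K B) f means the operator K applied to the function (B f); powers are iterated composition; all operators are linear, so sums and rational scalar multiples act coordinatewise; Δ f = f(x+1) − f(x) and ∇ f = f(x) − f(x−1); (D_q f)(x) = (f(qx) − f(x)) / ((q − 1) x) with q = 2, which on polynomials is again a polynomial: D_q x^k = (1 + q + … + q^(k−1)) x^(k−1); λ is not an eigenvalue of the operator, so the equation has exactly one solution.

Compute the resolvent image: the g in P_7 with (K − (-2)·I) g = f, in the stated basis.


write g with unknown coordinates in the stated basis and equate coefficients in (K − (-2)·I) g = f
solving from the highest basis element down gives g = -(3/4)x + 21/4
check: K g = -3/2
so K g − (-2)·g = -(3/2)x + 9 = f ✓

g(x) = -(3/4)x + 21/4


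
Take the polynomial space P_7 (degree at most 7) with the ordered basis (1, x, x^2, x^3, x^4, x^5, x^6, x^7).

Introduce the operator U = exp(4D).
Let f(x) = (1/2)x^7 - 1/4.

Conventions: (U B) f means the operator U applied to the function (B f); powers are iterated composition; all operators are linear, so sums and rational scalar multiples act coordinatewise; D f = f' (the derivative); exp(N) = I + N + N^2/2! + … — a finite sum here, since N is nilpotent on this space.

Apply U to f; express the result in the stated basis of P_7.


g(x) = (1/2)x^7 + 14x^6 + 168x^5 + 1120x^4 + 4480x^3 + 10752x^2 + 14336x + 32767/4

order-1 term: 14x^6
order-2 term: 168x^5
order-3 term: 1120x^4
order-4 term: 4480x^3
order-5 term: 10752x^2
order-6 term: 14336x
order-7 term: 8192
the series for exp(4D) f terminates at order 7
exp(4D) f = (1/2)x^7 + 14x^6 + 168x^5 + 1120x^4 + 4480x^3 + 10752x^2 + 14336x + 32767/4
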